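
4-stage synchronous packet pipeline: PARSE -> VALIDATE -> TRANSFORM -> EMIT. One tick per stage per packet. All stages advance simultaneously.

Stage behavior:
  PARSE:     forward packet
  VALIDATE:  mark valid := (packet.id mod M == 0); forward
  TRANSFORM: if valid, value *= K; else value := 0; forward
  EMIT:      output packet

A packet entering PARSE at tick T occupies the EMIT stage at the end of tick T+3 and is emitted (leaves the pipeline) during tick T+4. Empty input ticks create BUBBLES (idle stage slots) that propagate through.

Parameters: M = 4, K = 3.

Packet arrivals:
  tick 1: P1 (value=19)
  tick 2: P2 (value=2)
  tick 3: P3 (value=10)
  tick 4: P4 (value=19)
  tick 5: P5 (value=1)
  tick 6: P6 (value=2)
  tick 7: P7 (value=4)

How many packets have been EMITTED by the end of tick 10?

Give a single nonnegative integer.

Tick 1: [PARSE:P1(v=19,ok=F), VALIDATE:-, TRANSFORM:-, EMIT:-] out:-; in:P1
Tick 2: [PARSE:P2(v=2,ok=F), VALIDATE:P1(v=19,ok=F), TRANSFORM:-, EMIT:-] out:-; in:P2
Tick 3: [PARSE:P3(v=10,ok=F), VALIDATE:P2(v=2,ok=F), TRANSFORM:P1(v=0,ok=F), EMIT:-] out:-; in:P3
Tick 4: [PARSE:P4(v=19,ok=F), VALIDATE:P3(v=10,ok=F), TRANSFORM:P2(v=0,ok=F), EMIT:P1(v=0,ok=F)] out:-; in:P4
Tick 5: [PARSE:P5(v=1,ok=F), VALIDATE:P4(v=19,ok=T), TRANSFORM:P3(v=0,ok=F), EMIT:P2(v=0,ok=F)] out:P1(v=0); in:P5
Tick 6: [PARSE:P6(v=2,ok=F), VALIDATE:P5(v=1,ok=F), TRANSFORM:P4(v=57,ok=T), EMIT:P3(v=0,ok=F)] out:P2(v=0); in:P6
Tick 7: [PARSE:P7(v=4,ok=F), VALIDATE:P6(v=2,ok=F), TRANSFORM:P5(v=0,ok=F), EMIT:P4(v=57,ok=T)] out:P3(v=0); in:P7
Tick 8: [PARSE:-, VALIDATE:P7(v=4,ok=F), TRANSFORM:P6(v=0,ok=F), EMIT:P5(v=0,ok=F)] out:P4(v=57); in:-
Tick 9: [PARSE:-, VALIDATE:-, TRANSFORM:P7(v=0,ok=F), EMIT:P6(v=0,ok=F)] out:P5(v=0); in:-
Tick 10: [PARSE:-, VALIDATE:-, TRANSFORM:-, EMIT:P7(v=0,ok=F)] out:P6(v=0); in:-
Emitted by tick 10: ['P1', 'P2', 'P3', 'P4', 'P5', 'P6']

Answer: 6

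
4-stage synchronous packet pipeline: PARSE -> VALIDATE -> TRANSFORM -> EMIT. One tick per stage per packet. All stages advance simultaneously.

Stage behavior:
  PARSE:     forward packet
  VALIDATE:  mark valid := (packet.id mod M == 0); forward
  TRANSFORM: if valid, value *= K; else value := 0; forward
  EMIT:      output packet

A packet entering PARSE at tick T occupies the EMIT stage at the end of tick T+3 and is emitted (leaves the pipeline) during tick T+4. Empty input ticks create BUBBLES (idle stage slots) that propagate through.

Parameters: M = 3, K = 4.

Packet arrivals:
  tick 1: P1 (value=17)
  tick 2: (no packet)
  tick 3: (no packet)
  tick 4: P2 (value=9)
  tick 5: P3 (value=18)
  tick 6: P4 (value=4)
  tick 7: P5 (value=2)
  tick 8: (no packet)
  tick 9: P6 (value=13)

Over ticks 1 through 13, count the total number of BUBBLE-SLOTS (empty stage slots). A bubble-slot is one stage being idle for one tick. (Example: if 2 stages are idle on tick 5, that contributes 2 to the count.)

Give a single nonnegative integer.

Tick 1: [PARSE:P1(v=17,ok=F), VALIDATE:-, TRANSFORM:-, EMIT:-] out:-; bubbles=3
Tick 2: [PARSE:-, VALIDATE:P1(v=17,ok=F), TRANSFORM:-, EMIT:-] out:-; bubbles=3
Tick 3: [PARSE:-, VALIDATE:-, TRANSFORM:P1(v=0,ok=F), EMIT:-] out:-; bubbles=3
Tick 4: [PARSE:P2(v=9,ok=F), VALIDATE:-, TRANSFORM:-, EMIT:P1(v=0,ok=F)] out:-; bubbles=2
Tick 5: [PARSE:P3(v=18,ok=F), VALIDATE:P2(v=9,ok=F), TRANSFORM:-, EMIT:-] out:P1(v=0); bubbles=2
Tick 6: [PARSE:P4(v=4,ok=F), VALIDATE:P3(v=18,ok=T), TRANSFORM:P2(v=0,ok=F), EMIT:-] out:-; bubbles=1
Tick 7: [PARSE:P5(v=2,ok=F), VALIDATE:P4(v=4,ok=F), TRANSFORM:P3(v=72,ok=T), EMIT:P2(v=0,ok=F)] out:-; bubbles=0
Tick 8: [PARSE:-, VALIDATE:P5(v=2,ok=F), TRANSFORM:P4(v=0,ok=F), EMIT:P3(v=72,ok=T)] out:P2(v=0); bubbles=1
Tick 9: [PARSE:P6(v=13,ok=F), VALIDATE:-, TRANSFORM:P5(v=0,ok=F), EMIT:P4(v=0,ok=F)] out:P3(v=72); bubbles=1
Tick 10: [PARSE:-, VALIDATE:P6(v=13,ok=T), TRANSFORM:-, EMIT:P5(v=0,ok=F)] out:P4(v=0); bubbles=2
Tick 11: [PARSE:-, VALIDATE:-, TRANSFORM:P6(v=52,ok=T), EMIT:-] out:P5(v=0); bubbles=3
Tick 12: [PARSE:-, VALIDATE:-, TRANSFORM:-, EMIT:P6(v=52,ok=T)] out:-; bubbles=3
Tick 13: [PARSE:-, VALIDATE:-, TRANSFORM:-, EMIT:-] out:P6(v=52); bubbles=4
Total bubble-slots: 28

Answer: 28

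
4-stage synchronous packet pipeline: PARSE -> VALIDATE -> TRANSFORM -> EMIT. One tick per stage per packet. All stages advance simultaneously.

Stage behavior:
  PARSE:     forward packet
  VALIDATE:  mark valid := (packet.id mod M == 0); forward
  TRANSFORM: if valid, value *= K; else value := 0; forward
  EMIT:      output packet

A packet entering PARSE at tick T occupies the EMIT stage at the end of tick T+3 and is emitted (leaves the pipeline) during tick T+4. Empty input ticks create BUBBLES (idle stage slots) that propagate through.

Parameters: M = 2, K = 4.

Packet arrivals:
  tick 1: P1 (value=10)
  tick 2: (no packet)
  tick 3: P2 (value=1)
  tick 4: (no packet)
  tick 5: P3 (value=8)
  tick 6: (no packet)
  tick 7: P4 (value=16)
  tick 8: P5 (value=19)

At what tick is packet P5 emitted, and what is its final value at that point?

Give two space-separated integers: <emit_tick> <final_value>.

Answer: 12 0

Derivation:
Tick 1: [PARSE:P1(v=10,ok=F), VALIDATE:-, TRANSFORM:-, EMIT:-] out:-; in:P1
Tick 2: [PARSE:-, VALIDATE:P1(v=10,ok=F), TRANSFORM:-, EMIT:-] out:-; in:-
Tick 3: [PARSE:P2(v=1,ok=F), VALIDATE:-, TRANSFORM:P1(v=0,ok=F), EMIT:-] out:-; in:P2
Tick 4: [PARSE:-, VALIDATE:P2(v=1,ok=T), TRANSFORM:-, EMIT:P1(v=0,ok=F)] out:-; in:-
Tick 5: [PARSE:P3(v=8,ok=F), VALIDATE:-, TRANSFORM:P2(v=4,ok=T), EMIT:-] out:P1(v=0); in:P3
Tick 6: [PARSE:-, VALIDATE:P3(v=8,ok=F), TRANSFORM:-, EMIT:P2(v=4,ok=T)] out:-; in:-
Tick 7: [PARSE:P4(v=16,ok=F), VALIDATE:-, TRANSFORM:P3(v=0,ok=F), EMIT:-] out:P2(v=4); in:P4
Tick 8: [PARSE:P5(v=19,ok=F), VALIDATE:P4(v=16,ok=T), TRANSFORM:-, EMIT:P3(v=0,ok=F)] out:-; in:P5
Tick 9: [PARSE:-, VALIDATE:P5(v=19,ok=F), TRANSFORM:P4(v=64,ok=T), EMIT:-] out:P3(v=0); in:-
Tick 10: [PARSE:-, VALIDATE:-, TRANSFORM:P5(v=0,ok=F), EMIT:P4(v=64,ok=T)] out:-; in:-
Tick 11: [PARSE:-, VALIDATE:-, TRANSFORM:-, EMIT:P5(v=0,ok=F)] out:P4(v=64); in:-
Tick 12: [PARSE:-, VALIDATE:-, TRANSFORM:-, EMIT:-] out:P5(v=0); in:-
P5: arrives tick 8, valid=False (id=5, id%2=1), emit tick 12, final value 0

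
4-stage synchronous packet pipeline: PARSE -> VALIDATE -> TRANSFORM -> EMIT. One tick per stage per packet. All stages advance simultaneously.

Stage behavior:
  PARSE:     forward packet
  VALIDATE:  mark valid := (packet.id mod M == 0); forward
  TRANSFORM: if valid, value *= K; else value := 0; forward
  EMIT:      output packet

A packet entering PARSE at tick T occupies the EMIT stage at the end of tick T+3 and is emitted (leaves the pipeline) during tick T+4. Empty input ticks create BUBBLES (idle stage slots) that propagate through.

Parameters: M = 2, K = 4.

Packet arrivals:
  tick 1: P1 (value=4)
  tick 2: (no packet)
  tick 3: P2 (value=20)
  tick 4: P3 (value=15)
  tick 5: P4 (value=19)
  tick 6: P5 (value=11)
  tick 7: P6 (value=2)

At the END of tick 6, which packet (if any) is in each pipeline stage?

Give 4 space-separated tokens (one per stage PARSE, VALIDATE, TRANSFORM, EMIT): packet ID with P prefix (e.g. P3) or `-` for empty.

Answer: P5 P4 P3 P2

Derivation:
Tick 1: [PARSE:P1(v=4,ok=F), VALIDATE:-, TRANSFORM:-, EMIT:-] out:-; in:P1
Tick 2: [PARSE:-, VALIDATE:P1(v=4,ok=F), TRANSFORM:-, EMIT:-] out:-; in:-
Tick 3: [PARSE:P2(v=20,ok=F), VALIDATE:-, TRANSFORM:P1(v=0,ok=F), EMIT:-] out:-; in:P2
Tick 4: [PARSE:P3(v=15,ok=F), VALIDATE:P2(v=20,ok=T), TRANSFORM:-, EMIT:P1(v=0,ok=F)] out:-; in:P3
Tick 5: [PARSE:P4(v=19,ok=F), VALIDATE:P3(v=15,ok=F), TRANSFORM:P2(v=80,ok=T), EMIT:-] out:P1(v=0); in:P4
Tick 6: [PARSE:P5(v=11,ok=F), VALIDATE:P4(v=19,ok=T), TRANSFORM:P3(v=0,ok=F), EMIT:P2(v=80,ok=T)] out:-; in:P5
At end of tick 6: ['P5', 'P4', 'P3', 'P2']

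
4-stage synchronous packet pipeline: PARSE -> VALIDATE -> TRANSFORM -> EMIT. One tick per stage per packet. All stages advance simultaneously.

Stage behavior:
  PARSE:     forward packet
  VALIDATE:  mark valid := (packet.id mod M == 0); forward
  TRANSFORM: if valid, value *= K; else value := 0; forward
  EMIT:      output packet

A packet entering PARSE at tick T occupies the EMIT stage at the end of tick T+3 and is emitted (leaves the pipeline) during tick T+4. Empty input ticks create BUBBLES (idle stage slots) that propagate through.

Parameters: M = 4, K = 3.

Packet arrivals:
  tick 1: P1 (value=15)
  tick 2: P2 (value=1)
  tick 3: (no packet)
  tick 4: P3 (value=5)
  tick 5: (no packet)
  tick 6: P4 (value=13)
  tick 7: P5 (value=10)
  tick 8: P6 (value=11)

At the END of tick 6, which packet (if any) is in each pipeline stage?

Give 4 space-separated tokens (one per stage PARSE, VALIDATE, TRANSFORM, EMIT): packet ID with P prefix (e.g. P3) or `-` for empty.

Answer: P4 - P3 -

Derivation:
Tick 1: [PARSE:P1(v=15,ok=F), VALIDATE:-, TRANSFORM:-, EMIT:-] out:-; in:P1
Tick 2: [PARSE:P2(v=1,ok=F), VALIDATE:P1(v=15,ok=F), TRANSFORM:-, EMIT:-] out:-; in:P2
Tick 3: [PARSE:-, VALIDATE:P2(v=1,ok=F), TRANSFORM:P1(v=0,ok=F), EMIT:-] out:-; in:-
Tick 4: [PARSE:P3(v=5,ok=F), VALIDATE:-, TRANSFORM:P2(v=0,ok=F), EMIT:P1(v=0,ok=F)] out:-; in:P3
Tick 5: [PARSE:-, VALIDATE:P3(v=5,ok=F), TRANSFORM:-, EMIT:P2(v=0,ok=F)] out:P1(v=0); in:-
Tick 6: [PARSE:P4(v=13,ok=F), VALIDATE:-, TRANSFORM:P3(v=0,ok=F), EMIT:-] out:P2(v=0); in:P4
At end of tick 6: ['P4', '-', 'P3', '-']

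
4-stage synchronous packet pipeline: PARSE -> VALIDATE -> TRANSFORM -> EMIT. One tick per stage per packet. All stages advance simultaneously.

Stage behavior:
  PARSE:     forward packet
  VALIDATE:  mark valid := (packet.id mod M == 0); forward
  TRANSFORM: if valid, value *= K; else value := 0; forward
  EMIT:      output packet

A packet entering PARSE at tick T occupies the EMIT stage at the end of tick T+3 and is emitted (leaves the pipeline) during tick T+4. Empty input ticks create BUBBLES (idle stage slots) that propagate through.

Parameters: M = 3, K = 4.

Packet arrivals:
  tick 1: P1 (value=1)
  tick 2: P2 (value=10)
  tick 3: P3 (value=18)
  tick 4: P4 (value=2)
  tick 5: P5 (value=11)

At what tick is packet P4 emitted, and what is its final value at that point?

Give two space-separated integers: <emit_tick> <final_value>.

Tick 1: [PARSE:P1(v=1,ok=F), VALIDATE:-, TRANSFORM:-, EMIT:-] out:-; in:P1
Tick 2: [PARSE:P2(v=10,ok=F), VALIDATE:P1(v=1,ok=F), TRANSFORM:-, EMIT:-] out:-; in:P2
Tick 3: [PARSE:P3(v=18,ok=F), VALIDATE:P2(v=10,ok=F), TRANSFORM:P1(v=0,ok=F), EMIT:-] out:-; in:P3
Tick 4: [PARSE:P4(v=2,ok=F), VALIDATE:P3(v=18,ok=T), TRANSFORM:P2(v=0,ok=F), EMIT:P1(v=0,ok=F)] out:-; in:P4
Tick 5: [PARSE:P5(v=11,ok=F), VALIDATE:P4(v=2,ok=F), TRANSFORM:P3(v=72,ok=T), EMIT:P2(v=0,ok=F)] out:P1(v=0); in:P5
Tick 6: [PARSE:-, VALIDATE:P5(v=11,ok=F), TRANSFORM:P4(v=0,ok=F), EMIT:P3(v=72,ok=T)] out:P2(v=0); in:-
Tick 7: [PARSE:-, VALIDATE:-, TRANSFORM:P5(v=0,ok=F), EMIT:P4(v=0,ok=F)] out:P3(v=72); in:-
Tick 8: [PARSE:-, VALIDATE:-, TRANSFORM:-, EMIT:P5(v=0,ok=F)] out:P4(v=0); in:-
Tick 9: [PARSE:-, VALIDATE:-, TRANSFORM:-, EMIT:-] out:P5(v=0); in:-
P4: arrives tick 4, valid=False (id=4, id%3=1), emit tick 8, final value 0

Answer: 8 0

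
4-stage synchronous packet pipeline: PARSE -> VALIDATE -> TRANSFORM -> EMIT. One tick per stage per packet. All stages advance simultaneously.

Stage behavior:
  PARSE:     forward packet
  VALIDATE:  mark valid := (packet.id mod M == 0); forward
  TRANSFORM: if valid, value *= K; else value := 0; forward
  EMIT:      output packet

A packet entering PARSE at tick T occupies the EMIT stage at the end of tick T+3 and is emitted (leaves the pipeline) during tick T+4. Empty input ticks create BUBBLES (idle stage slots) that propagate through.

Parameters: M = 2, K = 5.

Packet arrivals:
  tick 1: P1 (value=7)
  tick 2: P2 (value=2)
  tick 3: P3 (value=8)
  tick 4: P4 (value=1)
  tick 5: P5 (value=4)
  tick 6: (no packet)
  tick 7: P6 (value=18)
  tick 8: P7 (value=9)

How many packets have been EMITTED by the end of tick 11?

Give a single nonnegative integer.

Tick 1: [PARSE:P1(v=7,ok=F), VALIDATE:-, TRANSFORM:-, EMIT:-] out:-; in:P1
Tick 2: [PARSE:P2(v=2,ok=F), VALIDATE:P1(v=7,ok=F), TRANSFORM:-, EMIT:-] out:-; in:P2
Tick 3: [PARSE:P3(v=8,ok=F), VALIDATE:P2(v=2,ok=T), TRANSFORM:P1(v=0,ok=F), EMIT:-] out:-; in:P3
Tick 4: [PARSE:P4(v=1,ok=F), VALIDATE:P3(v=8,ok=F), TRANSFORM:P2(v=10,ok=T), EMIT:P1(v=0,ok=F)] out:-; in:P4
Tick 5: [PARSE:P5(v=4,ok=F), VALIDATE:P4(v=1,ok=T), TRANSFORM:P3(v=0,ok=F), EMIT:P2(v=10,ok=T)] out:P1(v=0); in:P5
Tick 6: [PARSE:-, VALIDATE:P5(v=4,ok=F), TRANSFORM:P4(v=5,ok=T), EMIT:P3(v=0,ok=F)] out:P2(v=10); in:-
Tick 7: [PARSE:P6(v=18,ok=F), VALIDATE:-, TRANSFORM:P5(v=0,ok=F), EMIT:P4(v=5,ok=T)] out:P3(v=0); in:P6
Tick 8: [PARSE:P7(v=9,ok=F), VALIDATE:P6(v=18,ok=T), TRANSFORM:-, EMIT:P5(v=0,ok=F)] out:P4(v=5); in:P7
Tick 9: [PARSE:-, VALIDATE:P7(v=9,ok=F), TRANSFORM:P6(v=90,ok=T), EMIT:-] out:P5(v=0); in:-
Tick 10: [PARSE:-, VALIDATE:-, TRANSFORM:P7(v=0,ok=F), EMIT:P6(v=90,ok=T)] out:-; in:-
Tick 11: [PARSE:-, VALIDATE:-, TRANSFORM:-, EMIT:P7(v=0,ok=F)] out:P6(v=90); in:-
Emitted by tick 11: ['P1', 'P2', 'P3', 'P4', 'P5', 'P6']

Answer: 6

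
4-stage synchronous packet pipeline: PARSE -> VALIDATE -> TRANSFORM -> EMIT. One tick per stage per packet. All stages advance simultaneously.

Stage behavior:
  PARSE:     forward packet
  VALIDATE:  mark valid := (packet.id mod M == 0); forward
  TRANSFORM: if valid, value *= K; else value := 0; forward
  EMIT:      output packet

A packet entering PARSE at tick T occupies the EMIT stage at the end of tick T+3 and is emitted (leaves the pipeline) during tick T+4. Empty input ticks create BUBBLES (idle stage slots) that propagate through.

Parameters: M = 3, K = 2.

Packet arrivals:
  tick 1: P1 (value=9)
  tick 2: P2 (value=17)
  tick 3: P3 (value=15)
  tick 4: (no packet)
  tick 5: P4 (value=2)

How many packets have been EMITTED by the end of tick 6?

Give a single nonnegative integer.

Tick 1: [PARSE:P1(v=9,ok=F), VALIDATE:-, TRANSFORM:-, EMIT:-] out:-; in:P1
Tick 2: [PARSE:P2(v=17,ok=F), VALIDATE:P1(v=9,ok=F), TRANSFORM:-, EMIT:-] out:-; in:P2
Tick 3: [PARSE:P3(v=15,ok=F), VALIDATE:P2(v=17,ok=F), TRANSFORM:P1(v=0,ok=F), EMIT:-] out:-; in:P3
Tick 4: [PARSE:-, VALIDATE:P3(v=15,ok=T), TRANSFORM:P2(v=0,ok=F), EMIT:P1(v=0,ok=F)] out:-; in:-
Tick 5: [PARSE:P4(v=2,ok=F), VALIDATE:-, TRANSFORM:P3(v=30,ok=T), EMIT:P2(v=0,ok=F)] out:P1(v=0); in:P4
Tick 6: [PARSE:-, VALIDATE:P4(v=2,ok=F), TRANSFORM:-, EMIT:P3(v=30,ok=T)] out:P2(v=0); in:-
Emitted by tick 6: ['P1', 'P2']

Answer: 2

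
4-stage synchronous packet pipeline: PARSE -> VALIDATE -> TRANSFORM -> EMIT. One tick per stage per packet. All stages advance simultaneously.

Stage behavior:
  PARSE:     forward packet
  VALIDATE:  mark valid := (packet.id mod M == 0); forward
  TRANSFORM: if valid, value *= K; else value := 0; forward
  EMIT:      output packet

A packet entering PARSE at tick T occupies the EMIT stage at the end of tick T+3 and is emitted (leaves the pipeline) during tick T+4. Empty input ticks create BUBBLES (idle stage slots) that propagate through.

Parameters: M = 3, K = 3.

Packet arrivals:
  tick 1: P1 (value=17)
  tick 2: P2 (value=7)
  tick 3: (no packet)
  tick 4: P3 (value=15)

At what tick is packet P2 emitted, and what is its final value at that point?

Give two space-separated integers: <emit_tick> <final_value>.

Tick 1: [PARSE:P1(v=17,ok=F), VALIDATE:-, TRANSFORM:-, EMIT:-] out:-; in:P1
Tick 2: [PARSE:P2(v=7,ok=F), VALIDATE:P1(v=17,ok=F), TRANSFORM:-, EMIT:-] out:-; in:P2
Tick 3: [PARSE:-, VALIDATE:P2(v=7,ok=F), TRANSFORM:P1(v=0,ok=F), EMIT:-] out:-; in:-
Tick 4: [PARSE:P3(v=15,ok=F), VALIDATE:-, TRANSFORM:P2(v=0,ok=F), EMIT:P1(v=0,ok=F)] out:-; in:P3
Tick 5: [PARSE:-, VALIDATE:P3(v=15,ok=T), TRANSFORM:-, EMIT:P2(v=0,ok=F)] out:P1(v=0); in:-
Tick 6: [PARSE:-, VALIDATE:-, TRANSFORM:P3(v=45,ok=T), EMIT:-] out:P2(v=0); in:-
Tick 7: [PARSE:-, VALIDATE:-, TRANSFORM:-, EMIT:P3(v=45,ok=T)] out:-; in:-
Tick 8: [PARSE:-, VALIDATE:-, TRANSFORM:-, EMIT:-] out:P3(v=45); in:-
P2: arrives tick 2, valid=False (id=2, id%3=2), emit tick 6, final value 0

Answer: 6 0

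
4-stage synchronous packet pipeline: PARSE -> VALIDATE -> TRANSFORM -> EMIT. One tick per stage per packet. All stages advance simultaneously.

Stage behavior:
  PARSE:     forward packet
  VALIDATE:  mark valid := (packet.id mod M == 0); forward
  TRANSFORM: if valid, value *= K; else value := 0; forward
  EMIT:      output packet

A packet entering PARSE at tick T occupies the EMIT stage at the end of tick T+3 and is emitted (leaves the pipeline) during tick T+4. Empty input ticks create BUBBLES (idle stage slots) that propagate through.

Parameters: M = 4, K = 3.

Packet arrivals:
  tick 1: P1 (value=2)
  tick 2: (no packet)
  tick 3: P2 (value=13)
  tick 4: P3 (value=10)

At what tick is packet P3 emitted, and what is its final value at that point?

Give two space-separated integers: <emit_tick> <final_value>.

Tick 1: [PARSE:P1(v=2,ok=F), VALIDATE:-, TRANSFORM:-, EMIT:-] out:-; in:P1
Tick 2: [PARSE:-, VALIDATE:P1(v=2,ok=F), TRANSFORM:-, EMIT:-] out:-; in:-
Tick 3: [PARSE:P2(v=13,ok=F), VALIDATE:-, TRANSFORM:P1(v=0,ok=F), EMIT:-] out:-; in:P2
Tick 4: [PARSE:P3(v=10,ok=F), VALIDATE:P2(v=13,ok=F), TRANSFORM:-, EMIT:P1(v=0,ok=F)] out:-; in:P3
Tick 5: [PARSE:-, VALIDATE:P3(v=10,ok=F), TRANSFORM:P2(v=0,ok=F), EMIT:-] out:P1(v=0); in:-
Tick 6: [PARSE:-, VALIDATE:-, TRANSFORM:P3(v=0,ok=F), EMIT:P2(v=0,ok=F)] out:-; in:-
Tick 7: [PARSE:-, VALIDATE:-, TRANSFORM:-, EMIT:P3(v=0,ok=F)] out:P2(v=0); in:-
Tick 8: [PARSE:-, VALIDATE:-, TRANSFORM:-, EMIT:-] out:P3(v=0); in:-
P3: arrives tick 4, valid=False (id=3, id%4=3), emit tick 8, final value 0

Answer: 8 0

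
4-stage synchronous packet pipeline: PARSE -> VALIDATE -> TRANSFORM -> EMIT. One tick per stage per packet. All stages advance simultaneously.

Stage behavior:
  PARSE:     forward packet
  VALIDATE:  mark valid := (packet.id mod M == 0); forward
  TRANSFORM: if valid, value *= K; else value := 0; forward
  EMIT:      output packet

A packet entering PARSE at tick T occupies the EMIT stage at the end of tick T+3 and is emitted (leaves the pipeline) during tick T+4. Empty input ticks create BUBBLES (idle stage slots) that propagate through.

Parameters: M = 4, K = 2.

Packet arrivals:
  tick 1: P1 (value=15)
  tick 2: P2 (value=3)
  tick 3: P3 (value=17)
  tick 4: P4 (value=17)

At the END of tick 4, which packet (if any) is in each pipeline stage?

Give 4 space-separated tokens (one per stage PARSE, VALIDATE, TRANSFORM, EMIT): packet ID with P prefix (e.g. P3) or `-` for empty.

Answer: P4 P3 P2 P1

Derivation:
Tick 1: [PARSE:P1(v=15,ok=F), VALIDATE:-, TRANSFORM:-, EMIT:-] out:-; in:P1
Tick 2: [PARSE:P2(v=3,ok=F), VALIDATE:P1(v=15,ok=F), TRANSFORM:-, EMIT:-] out:-; in:P2
Tick 3: [PARSE:P3(v=17,ok=F), VALIDATE:P2(v=3,ok=F), TRANSFORM:P1(v=0,ok=F), EMIT:-] out:-; in:P3
Tick 4: [PARSE:P4(v=17,ok=F), VALIDATE:P3(v=17,ok=F), TRANSFORM:P2(v=0,ok=F), EMIT:P1(v=0,ok=F)] out:-; in:P4
At end of tick 4: ['P4', 'P3', 'P2', 'P1']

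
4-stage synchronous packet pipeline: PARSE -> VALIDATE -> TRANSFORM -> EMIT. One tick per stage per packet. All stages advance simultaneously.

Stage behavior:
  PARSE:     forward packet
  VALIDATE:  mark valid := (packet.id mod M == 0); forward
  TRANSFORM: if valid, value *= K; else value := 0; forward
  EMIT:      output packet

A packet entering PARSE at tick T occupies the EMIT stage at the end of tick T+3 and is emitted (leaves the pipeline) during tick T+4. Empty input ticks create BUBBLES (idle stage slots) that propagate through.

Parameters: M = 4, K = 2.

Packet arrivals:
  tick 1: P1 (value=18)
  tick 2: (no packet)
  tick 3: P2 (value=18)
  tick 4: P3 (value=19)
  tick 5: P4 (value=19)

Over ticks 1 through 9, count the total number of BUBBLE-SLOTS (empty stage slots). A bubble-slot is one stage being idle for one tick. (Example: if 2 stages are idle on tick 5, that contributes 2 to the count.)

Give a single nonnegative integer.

Answer: 20

Derivation:
Tick 1: [PARSE:P1(v=18,ok=F), VALIDATE:-, TRANSFORM:-, EMIT:-] out:-; bubbles=3
Tick 2: [PARSE:-, VALIDATE:P1(v=18,ok=F), TRANSFORM:-, EMIT:-] out:-; bubbles=3
Tick 3: [PARSE:P2(v=18,ok=F), VALIDATE:-, TRANSFORM:P1(v=0,ok=F), EMIT:-] out:-; bubbles=2
Tick 4: [PARSE:P3(v=19,ok=F), VALIDATE:P2(v=18,ok=F), TRANSFORM:-, EMIT:P1(v=0,ok=F)] out:-; bubbles=1
Tick 5: [PARSE:P4(v=19,ok=F), VALIDATE:P3(v=19,ok=F), TRANSFORM:P2(v=0,ok=F), EMIT:-] out:P1(v=0); bubbles=1
Tick 6: [PARSE:-, VALIDATE:P4(v=19,ok=T), TRANSFORM:P3(v=0,ok=F), EMIT:P2(v=0,ok=F)] out:-; bubbles=1
Tick 7: [PARSE:-, VALIDATE:-, TRANSFORM:P4(v=38,ok=T), EMIT:P3(v=0,ok=F)] out:P2(v=0); bubbles=2
Tick 8: [PARSE:-, VALIDATE:-, TRANSFORM:-, EMIT:P4(v=38,ok=T)] out:P3(v=0); bubbles=3
Tick 9: [PARSE:-, VALIDATE:-, TRANSFORM:-, EMIT:-] out:P4(v=38); bubbles=4
Total bubble-slots: 20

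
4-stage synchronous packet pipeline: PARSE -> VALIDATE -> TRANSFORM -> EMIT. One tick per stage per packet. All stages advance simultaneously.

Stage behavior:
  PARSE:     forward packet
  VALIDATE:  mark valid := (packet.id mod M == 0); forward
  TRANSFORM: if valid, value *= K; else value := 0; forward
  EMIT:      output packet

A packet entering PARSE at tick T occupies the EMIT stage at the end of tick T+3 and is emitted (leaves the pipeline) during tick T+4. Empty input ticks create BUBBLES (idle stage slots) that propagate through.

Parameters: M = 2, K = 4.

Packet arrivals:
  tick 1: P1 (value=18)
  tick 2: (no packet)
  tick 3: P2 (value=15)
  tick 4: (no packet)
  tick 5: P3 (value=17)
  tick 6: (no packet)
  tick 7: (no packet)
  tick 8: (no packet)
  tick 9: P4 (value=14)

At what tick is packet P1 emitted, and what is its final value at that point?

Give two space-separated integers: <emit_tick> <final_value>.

Answer: 5 0

Derivation:
Tick 1: [PARSE:P1(v=18,ok=F), VALIDATE:-, TRANSFORM:-, EMIT:-] out:-; in:P1
Tick 2: [PARSE:-, VALIDATE:P1(v=18,ok=F), TRANSFORM:-, EMIT:-] out:-; in:-
Tick 3: [PARSE:P2(v=15,ok=F), VALIDATE:-, TRANSFORM:P1(v=0,ok=F), EMIT:-] out:-; in:P2
Tick 4: [PARSE:-, VALIDATE:P2(v=15,ok=T), TRANSFORM:-, EMIT:P1(v=0,ok=F)] out:-; in:-
Tick 5: [PARSE:P3(v=17,ok=F), VALIDATE:-, TRANSFORM:P2(v=60,ok=T), EMIT:-] out:P1(v=0); in:P3
Tick 6: [PARSE:-, VALIDATE:P3(v=17,ok=F), TRANSFORM:-, EMIT:P2(v=60,ok=T)] out:-; in:-
Tick 7: [PARSE:-, VALIDATE:-, TRANSFORM:P3(v=0,ok=F), EMIT:-] out:P2(v=60); in:-
Tick 8: [PARSE:-, VALIDATE:-, TRANSFORM:-, EMIT:P3(v=0,ok=F)] out:-; in:-
Tick 9: [PARSE:P4(v=14,ok=F), VALIDATE:-, TRANSFORM:-, EMIT:-] out:P3(v=0); in:P4
Tick 10: [PARSE:-, VALIDATE:P4(v=14,ok=T), TRANSFORM:-, EMIT:-] out:-; in:-
Tick 11: [PARSE:-, VALIDATE:-, TRANSFORM:P4(v=56,ok=T), EMIT:-] out:-; in:-
Tick 12: [PARSE:-, VALIDATE:-, TRANSFORM:-, EMIT:P4(v=56,ok=T)] out:-; in:-
Tick 13: [PARSE:-, VALIDATE:-, TRANSFORM:-, EMIT:-] out:P4(v=56); in:-
P1: arrives tick 1, valid=False (id=1, id%2=1), emit tick 5, final value 0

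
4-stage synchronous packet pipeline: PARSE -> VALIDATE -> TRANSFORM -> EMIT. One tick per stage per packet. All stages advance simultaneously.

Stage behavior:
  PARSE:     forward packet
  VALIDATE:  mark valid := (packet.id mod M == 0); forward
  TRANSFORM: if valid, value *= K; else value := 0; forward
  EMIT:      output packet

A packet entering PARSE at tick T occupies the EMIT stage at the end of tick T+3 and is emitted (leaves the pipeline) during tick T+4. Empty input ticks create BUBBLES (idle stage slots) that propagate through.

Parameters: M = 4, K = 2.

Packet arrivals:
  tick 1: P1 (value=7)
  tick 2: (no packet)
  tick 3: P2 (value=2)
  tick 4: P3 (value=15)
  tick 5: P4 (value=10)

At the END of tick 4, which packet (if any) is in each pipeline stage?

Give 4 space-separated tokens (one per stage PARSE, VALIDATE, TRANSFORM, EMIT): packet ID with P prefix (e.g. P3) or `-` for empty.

Answer: P3 P2 - P1

Derivation:
Tick 1: [PARSE:P1(v=7,ok=F), VALIDATE:-, TRANSFORM:-, EMIT:-] out:-; in:P1
Tick 2: [PARSE:-, VALIDATE:P1(v=7,ok=F), TRANSFORM:-, EMIT:-] out:-; in:-
Tick 3: [PARSE:P2(v=2,ok=F), VALIDATE:-, TRANSFORM:P1(v=0,ok=F), EMIT:-] out:-; in:P2
Tick 4: [PARSE:P3(v=15,ok=F), VALIDATE:P2(v=2,ok=F), TRANSFORM:-, EMIT:P1(v=0,ok=F)] out:-; in:P3
At end of tick 4: ['P3', 'P2', '-', 'P1']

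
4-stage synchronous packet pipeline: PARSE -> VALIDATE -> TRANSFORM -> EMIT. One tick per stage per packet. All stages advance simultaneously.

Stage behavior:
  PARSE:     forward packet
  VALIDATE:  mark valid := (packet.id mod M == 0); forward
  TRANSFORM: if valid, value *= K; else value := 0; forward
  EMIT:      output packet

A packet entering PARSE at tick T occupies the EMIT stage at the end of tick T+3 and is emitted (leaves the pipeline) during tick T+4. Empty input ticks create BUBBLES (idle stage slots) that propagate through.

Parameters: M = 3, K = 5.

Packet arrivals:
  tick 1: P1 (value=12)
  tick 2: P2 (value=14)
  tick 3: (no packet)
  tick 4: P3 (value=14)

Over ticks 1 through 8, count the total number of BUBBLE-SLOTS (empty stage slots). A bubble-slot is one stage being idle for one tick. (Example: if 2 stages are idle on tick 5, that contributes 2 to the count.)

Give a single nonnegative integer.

Tick 1: [PARSE:P1(v=12,ok=F), VALIDATE:-, TRANSFORM:-, EMIT:-] out:-; bubbles=3
Tick 2: [PARSE:P2(v=14,ok=F), VALIDATE:P1(v=12,ok=F), TRANSFORM:-, EMIT:-] out:-; bubbles=2
Tick 3: [PARSE:-, VALIDATE:P2(v=14,ok=F), TRANSFORM:P1(v=0,ok=F), EMIT:-] out:-; bubbles=2
Tick 4: [PARSE:P3(v=14,ok=F), VALIDATE:-, TRANSFORM:P2(v=0,ok=F), EMIT:P1(v=0,ok=F)] out:-; bubbles=1
Tick 5: [PARSE:-, VALIDATE:P3(v=14,ok=T), TRANSFORM:-, EMIT:P2(v=0,ok=F)] out:P1(v=0); bubbles=2
Tick 6: [PARSE:-, VALIDATE:-, TRANSFORM:P3(v=70,ok=T), EMIT:-] out:P2(v=0); bubbles=3
Tick 7: [PARSE:-, VALIDATE:-, TRANSFORM:-, EMIT:P3(v=70,ok=T)] out:-; bubbles=3
Tick 8: [PARSE:-, VALIDATE:-, TRANSFORM:-, EMIT:-] out:P3(v=70); bubbles=4
Total bubble-slots: 20

Answer: 20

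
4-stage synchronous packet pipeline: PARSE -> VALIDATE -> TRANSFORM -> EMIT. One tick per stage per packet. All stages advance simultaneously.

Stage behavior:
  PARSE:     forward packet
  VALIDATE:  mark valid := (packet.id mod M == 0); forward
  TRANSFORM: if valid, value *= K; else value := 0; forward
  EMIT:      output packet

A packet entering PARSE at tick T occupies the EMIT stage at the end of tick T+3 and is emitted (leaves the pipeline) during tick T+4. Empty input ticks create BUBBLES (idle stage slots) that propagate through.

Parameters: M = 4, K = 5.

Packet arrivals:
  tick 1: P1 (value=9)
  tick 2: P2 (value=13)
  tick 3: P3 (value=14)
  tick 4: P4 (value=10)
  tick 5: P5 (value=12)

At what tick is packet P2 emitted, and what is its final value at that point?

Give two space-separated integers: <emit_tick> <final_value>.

Answer: 6 0

Derivation:
Tick 1: [PARSE:P1(v=9,ok=F), VALIDATE:-, TRANSFORM:-, EMIT:-] out:-; in:P1
Tick 2: [PARSE:P2(v=13,ok=F), VALIDATE:P1(v=9,ok=F), TRANSFORM:-, EMIT:-] out:-; in:P2
Tick 3: [PARSE:P3(v=14,ok=F), VALIDATE:P2(v=13,ok=F), TRANSFORM:P1(v=0,ok=F), EMIT:-] out:-; in:P3
Tick 4: [PARSE:P4(v=10,ok=F), VALIDATE:P3(v=14,ok=F), TRANSFORM:P2(v=0,ok=F), EMIT:P1(v=0,ok=F)] out:-; in:P4
Tick 5: [PARSE:P5(v=12,ok=F), VALIDATE:P4(v=10,ok=T), TRANSFORM:P3(v=0,ok=F), EMIT:P2(v=0,ok=F)] out:P1(v=0); in:P5
Tick 6: [PARSE:-, VALIDATE:P5(v=12,ok=F), TRANSFORM:P4(v=50,ok=T), EMIT:P3(v=0,ok=F)] out:P2(v=0); in:-
Tick 7: [PARSE:-, VALIDATE:-, TRANSFORM:P5(v=0,ok=F), EMIT:P4(v=50,ok=T)] out:P3(v=0); in:-
Tick 8: [PARSE:-, VALIDATE:-, TRANSFORM:-, EMIT:P5(v=0,ok=F)] out:P4(v=50); in:-
Tick 9: [PARSE:-, VALIDATE:-, TRANSFORM:-, EMIT:-] out:P5(v=0); in:-
P2: arrives tick 2, valid=False (id=2, id%4=2), emit tick 6, final value 0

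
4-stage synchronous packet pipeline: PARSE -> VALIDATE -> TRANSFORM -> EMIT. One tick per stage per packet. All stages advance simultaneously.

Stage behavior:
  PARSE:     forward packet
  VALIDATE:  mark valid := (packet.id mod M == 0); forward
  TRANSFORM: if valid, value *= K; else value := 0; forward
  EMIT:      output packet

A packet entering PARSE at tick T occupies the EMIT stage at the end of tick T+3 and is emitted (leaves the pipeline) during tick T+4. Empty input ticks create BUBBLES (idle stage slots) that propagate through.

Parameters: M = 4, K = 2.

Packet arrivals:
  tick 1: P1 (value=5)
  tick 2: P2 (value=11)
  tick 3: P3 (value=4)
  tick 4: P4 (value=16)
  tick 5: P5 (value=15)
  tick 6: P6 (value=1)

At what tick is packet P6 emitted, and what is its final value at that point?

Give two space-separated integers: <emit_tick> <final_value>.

Tick 1: [PARSE:P1(v=5,ok=F), VALIDATE:-, TRANSFORM:-, EMIT:-] out:-; in:P1
Tick 2: [PARSE:P2(v=11,ok=F), VALIDATE:P1(v=5,ok=F), TRANSFORM:-, EMIT:-] out:-; in:P2
Tick 3: [PARSE:P3(v=4,ok=F), VALIDATE:P2(v=11,ok=F), TRANSFORM:P1(v=0,ok=F), EMIT:-] out:-; in:P3
Tick 4: [PARSE:P4(v=16,ok=F), VALIDATE:P3(v=4,ok=F), TRANSFORM:P2(v=0,ok=F), EMIT:P1(v=0,ok=F)] out:-; in:P4
Tick 5: [PARSE:P5(v=15,ok=F), VALIDATE:P4(v=16,ok=T), TRANSFORM:P3(v=0,ok=F), EMIT:P2(v=0,ok=F)] out:P1(v=0); in:P5
Tick 6: [PARSE:P6(v=1,ok=F), VALIDATE:P5(v=15,ok=F), TRANSFORM:P4(v=32,ok=T), EMIT:P3(v=0,ok=F)] out:P2(v=0); in:P6
Tick 7: [PARSE:-, VALIDATE:P6(v=1,ok=F), TRANSFORM:P5(v=0,ok=F), EMIT:P4(v=32,ok=T)] out:P3(v=0); in:-
Tick 8: [PARSE:-, VALIDATE:-, TRANSFORM:P6(v=0,ok=F), EMIT:P5(v=0,ok=F)] out:P4(v=32); in:-
Tick 9: [PARSE:-, VALIDATE:-, TRANSFORM:-, EMIT:P6(v=0,ok=F)] out:P5(v=0); in:-
Tick 10: [PARSE:-, VALIDATE:-, TRANSFORM:-, EMIT:-] out:P6(v=0); in:-
P6: arrives tick 6, valid=False (id=6, id%4=2), emit tick 10, final value 0

Answer: 10 0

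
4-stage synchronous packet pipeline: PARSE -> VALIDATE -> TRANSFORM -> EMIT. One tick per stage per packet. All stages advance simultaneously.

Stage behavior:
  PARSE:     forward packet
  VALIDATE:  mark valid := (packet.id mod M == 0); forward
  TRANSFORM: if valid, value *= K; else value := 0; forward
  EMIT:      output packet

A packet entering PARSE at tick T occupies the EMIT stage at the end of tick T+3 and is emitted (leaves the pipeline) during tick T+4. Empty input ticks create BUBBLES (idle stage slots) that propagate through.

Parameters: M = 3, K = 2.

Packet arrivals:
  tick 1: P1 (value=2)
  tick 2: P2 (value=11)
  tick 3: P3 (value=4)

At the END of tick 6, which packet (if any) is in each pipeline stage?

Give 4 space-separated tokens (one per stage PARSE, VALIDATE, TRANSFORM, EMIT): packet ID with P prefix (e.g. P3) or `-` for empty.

Tick 1: [PARSE:P1(v=2,ok=F), VALIDATE:-, TRANSFORM:-, EMIT:-] out:-; in:P1
Tick 2: [PARSE:P2(v=11,ok=F), VALIDATE:P1(v=2,ok=F), TRANSFORM:-, EMIT:-] out:-; in:P2
Tick 3: [PARSE:P3(v=4,ok=F), VALIDATE:P2(v=11,ok=F), TRANSFORM:P1(v=0,ok=F), EMIT:-] out:-; in:P3
Tick 4: [PARSE:-, VALIDATE:P3(v=4,ok=T), TRANSFORM:P2(v=0,ok=F), EMIT:P1(v=0,ok=F)] out:-; in:-
Tick 5: [PARSE:-, VALIDATE:-, TRANSFORM:P3(v=8,ok=T), EMIT:P2(v=0,ok=F)] out:P1(v=0); in:-
Tick 6: [PARSE:-, VALIDATE:-, TRANSFORM:-, EMIT:P3(v=8,ok=T)] out:P2(v=0); in:-
At end of tick 6: ['-', '-', '-', 'P3']

Answer: - - - P3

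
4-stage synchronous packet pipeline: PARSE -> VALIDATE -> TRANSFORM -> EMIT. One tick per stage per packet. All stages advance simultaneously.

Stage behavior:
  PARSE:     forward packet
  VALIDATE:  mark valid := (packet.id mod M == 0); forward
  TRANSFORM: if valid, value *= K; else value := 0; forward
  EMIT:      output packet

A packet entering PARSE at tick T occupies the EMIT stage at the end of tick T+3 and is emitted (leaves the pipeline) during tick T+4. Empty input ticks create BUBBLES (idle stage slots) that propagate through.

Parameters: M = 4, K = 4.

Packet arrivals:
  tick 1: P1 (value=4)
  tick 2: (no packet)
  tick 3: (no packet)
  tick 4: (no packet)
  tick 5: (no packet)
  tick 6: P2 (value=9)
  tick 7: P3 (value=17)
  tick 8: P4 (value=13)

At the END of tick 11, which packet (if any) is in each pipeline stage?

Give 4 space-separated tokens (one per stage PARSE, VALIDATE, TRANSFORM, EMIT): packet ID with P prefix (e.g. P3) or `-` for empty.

Tick 1: [PARSE:P1(v=4,ok=F), VALIDATE:-, TRANSFORM:-, EMIT:-] out:-; in:P1
Tick 2: [PARSE:-, VALIDATE:P1(v=4,ok=F), TRANSFORM:-, EMIT:-] out:-; in:-
Tick 3: [PARSE:-, VALIDATE:-, TRANSFORM:P1(v=0,ok=F), EMIT:-] out:-; in:-
Tick 4: [PARSE:-, VALIDATE:-, TRANSFORM:-, EMIT:P1(v=0,ok=F)] out:-; in:-
Tick 5: [PARSE:-, VALIDATE:-, TRANSFORM:-, EMIT:-] out:P1(v=0); in:-
Tick 6: [PARSE:P2(v=9,ok=F), VALIDATE:-, TRANSFORM:-, EMIT:-] out:-; in:P2
Tick 7: [PARSE:P3(v=17,ok=F), VALIDATE:P2(v=9,ok=F), TRANSFORM:-, EMIT:-] out:-; in:P3
Tick 8: [PARSE:P4(v=13,ok=F), VALIDATE:P3(v=17,ok=F), TRANSFORM:P2(v=0,ok=F), EMIT:-] out:-; in:P4
Tick 9: [PARSE:-, VALIDATE:P4(v=13,ok=T), TRANSFORM:P3(v=0,ok=F), EMIT:P2(v=0,ok=F)] out:-; in:-
Tick 10: [PARSE:-, VALIDATE:-, TRANSFORM:P4(v=52,ok=T), EMIT:P3(v=0,ok=F)] out:P2(v=0); in:-
Tick 11: [PARSE:-, VALIDATE:-, TRANSFORM:-, EMIT:P4(v=52,ok=T)] out:P3(v=0); in:-
At end of tick 11: ['-', '-', '-', 'P4']

Answer: - - - P4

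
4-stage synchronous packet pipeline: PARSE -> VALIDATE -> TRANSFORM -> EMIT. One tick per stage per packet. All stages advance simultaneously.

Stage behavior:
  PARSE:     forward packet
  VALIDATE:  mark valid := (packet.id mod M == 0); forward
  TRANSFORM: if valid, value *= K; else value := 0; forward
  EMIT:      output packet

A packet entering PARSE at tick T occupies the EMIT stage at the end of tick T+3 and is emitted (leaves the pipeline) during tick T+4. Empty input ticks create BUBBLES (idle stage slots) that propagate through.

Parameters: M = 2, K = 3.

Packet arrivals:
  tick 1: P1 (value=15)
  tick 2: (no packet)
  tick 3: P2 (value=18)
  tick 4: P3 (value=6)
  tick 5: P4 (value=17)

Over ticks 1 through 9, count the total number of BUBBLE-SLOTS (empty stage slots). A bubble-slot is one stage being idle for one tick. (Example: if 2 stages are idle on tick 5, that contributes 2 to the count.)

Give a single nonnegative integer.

Tick 1: [PARSE:P1(v=15,ok=F), VALIDATE:-, TRANSFORM:-, EMIT:-] out:-; bubbles=3
Tick 2: [PARSE:-, VALIDATE:P1(v=15,ok=F), TRANSFORM:-, EMIT:-] out:-; bubbles=3
Tick 3: [PARSE:P2(v=18,ok=F), VALIDATE:-, TRANSFORM:P1(v=0,ok=F), EMIT:-] out:-; bubbles=2
Tick 4: [PARSE:P3(v=6,ok=F), VALIDATE:P2(v=18,ok=T), TRANSFORM:-, EMIT:P1(v=0,ok=F)] out:-; bubbles=1
Tick 5: [PARSE:P4(v=17,ok=F), VALIDATE:P3(v=6,ok=F), TRANSFORM:P2(v=54,ok=T), EMIT:-] out:P1(v=0); bubbles=1
Tick 6: [PARSE:-, VALIDATE:P4(v=17,ok=T), TRANSFORM:P3(v=0,ok=F), EMIT:P2(v=54,ok=T)] out:-; bubbles=1
Tick 7: [PARSE:-, VALIDATE:-, TRANSFORM:P4(v=51,ok=T), EMIT:P3(v=0,ok=F)] out:P2(v=54); bubbles=2
Tick 8: [PARSE:-, VALIDATE:-, TRANSFORM:-, EMIT:P4(v=51,ok=T)] out:P3(v=0); bubbles=3
Tick 9: [PARSE:-, VALIDATE:-, TRANSFORM:-, EMIT:-] out:P4(v=51); bubbles=4
Total bubble-slots: 20

Answer: 20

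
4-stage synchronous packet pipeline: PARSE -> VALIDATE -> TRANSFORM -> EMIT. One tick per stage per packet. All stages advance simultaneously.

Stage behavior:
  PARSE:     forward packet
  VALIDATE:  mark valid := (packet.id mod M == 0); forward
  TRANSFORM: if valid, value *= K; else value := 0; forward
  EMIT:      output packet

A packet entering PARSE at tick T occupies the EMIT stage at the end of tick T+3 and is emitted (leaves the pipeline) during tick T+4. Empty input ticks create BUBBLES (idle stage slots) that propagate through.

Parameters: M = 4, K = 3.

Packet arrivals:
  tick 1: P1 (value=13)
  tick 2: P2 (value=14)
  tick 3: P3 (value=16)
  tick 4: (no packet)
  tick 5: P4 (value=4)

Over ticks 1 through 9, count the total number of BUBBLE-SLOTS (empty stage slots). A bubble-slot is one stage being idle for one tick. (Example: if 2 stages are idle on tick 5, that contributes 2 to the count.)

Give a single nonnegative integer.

Answer: 20

Derivation:
Tick 1: [PARSE:P1(v=13,ok=F), VALIDATE:-, TRANSFORM:-, EMIT:-] out:-; bubbles=3
Tick 2: [PARSE:P2(v=14,ok=F), VALIDATE:P1(v=13,ok=F), TRANSFORM:-, EMIT:-] out:-; bubbles=2
Tick 3: [PARSE:P3(v=16,ok=F), VALIDATE:P2(v=14,ok=F), TRANSFORM:P1(v=0,ok=F), EMIT:-] out:-; bubbles=1
Tick 4: [PARSE:-, VALIDATE:P3(v=16,ok=F), TRANSFORM:P2(v=0,ok=F), EMIT:P1(v=0,ok=F)] out:-; bubbles=1
Tick 5: [PARSE:P4(v=4,ok=F), VALIDATE:-, TRANSFORM:P3(v=0,ok=F), EMIT:P2(v=0,ok=F)] out:P1(v=0); bubbles=1
Tick 6: [PARSE:-, VALIDATE:P4(v=4,ok=T), TRANSFORM:-, EMIT:P3(v=0,ok=F)] out:P2(v=0); bubbles=2
Tick 7: [PARSE:-, VALIDATE:-, TRANSFORM:P4(v=12,ok=T), EMIT:-] out:P3(v=0); bubbles=3
Tick 8: [PARSE:-, VALIDATE:-, TRANSFORM:-, EMIT:P4(v=12,ok=T)] out:-; bubbles=3
Tick 9: [PARSE:-, VALIDATE:-, TRANSFORM:-, EMIT:-] out:P4(v=12); bubbles=4
Total bubble-slots: 20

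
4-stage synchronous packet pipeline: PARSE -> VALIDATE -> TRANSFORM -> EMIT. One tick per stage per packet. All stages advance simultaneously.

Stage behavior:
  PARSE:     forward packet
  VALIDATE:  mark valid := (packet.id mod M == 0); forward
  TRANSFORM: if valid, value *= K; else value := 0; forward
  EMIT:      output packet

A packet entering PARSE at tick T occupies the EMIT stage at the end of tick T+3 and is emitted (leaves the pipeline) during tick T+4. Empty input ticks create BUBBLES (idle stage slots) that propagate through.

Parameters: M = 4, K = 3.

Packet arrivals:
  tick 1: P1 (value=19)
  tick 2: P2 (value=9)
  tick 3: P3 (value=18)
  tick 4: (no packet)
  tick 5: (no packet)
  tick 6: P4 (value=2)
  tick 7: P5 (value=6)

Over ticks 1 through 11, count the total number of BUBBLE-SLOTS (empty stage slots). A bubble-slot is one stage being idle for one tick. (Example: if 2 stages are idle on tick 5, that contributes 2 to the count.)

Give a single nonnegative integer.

Answer: 24

Derivation:
Tick 1: [PARSE:P1(v=19,ok=F), VALIDATE:-, TRANSFORM:-, EMIT:-] out:-; bubbles=3
Tick 2: [PARSE:P2(v=9,ok=F), VALIDATE:P1(v=19,ok=F), TRANSFORM:-, EMIT:-] out:-; bubbles=2
Tick 3: [PARSE:P3(v=18,ok=F), VALIDATE:P2(v=9,ok=F), TRANSFORM:P1(v=0,ok=F), EMIT:-] out:-; bubbles=1
Tick 4: [PARSE:-, VALIDATE:P3(v=18,ok=F), TRANSFORM:P2(v=0,ok=F), EMIT:P1(v=0,ok=F)] out:-; bubbles=1
Tick 5: [PARSE:-, VALIDATE:-, TRANSFORM:P3(v=0,ok=F), EMIT:P2(v=0,ok=F)] out:P1(v=0); bubbles=2
Tick 6: [PARSE:P4(v=2,ok=F), VALIDATE:-, TRANSFORM:-, EMIT:P3(v=0,ok=F)] out:P2(v=0); bubbles=2
Tick 7: [PARSE:P5(v=6,ok=F), VALIDATE:P4(v=2,ok=T), TRANSFORM:-, EMIT:-] out:P3(v=0); bubbles=2
Tick 8: [PARSE:-, VALIDATE:P5(v=6,ok=F), TRANSFORM:P4(v=6,ok=T), EMIT:-] out:-; bubbles=2
Tick 9: [PARSE:-, VALIDATE:-, TRANSFORM:P5(v=0,ok=F), EMIT:P4(v=6,ok=T)] out:-; bubbles=2
Tick 10: [PARSE:-, VALIDATE:-, TRANSFORM:-, EMIT:P5(v=0,ok=F)] out:P4(v=6); bubbles=3
Tick 11: [PARSE:-, VALIDATE:-, TRANSFORM:-, EMIT:-] out:P5(v=0); bubbles=4
Total bubble-slots: 24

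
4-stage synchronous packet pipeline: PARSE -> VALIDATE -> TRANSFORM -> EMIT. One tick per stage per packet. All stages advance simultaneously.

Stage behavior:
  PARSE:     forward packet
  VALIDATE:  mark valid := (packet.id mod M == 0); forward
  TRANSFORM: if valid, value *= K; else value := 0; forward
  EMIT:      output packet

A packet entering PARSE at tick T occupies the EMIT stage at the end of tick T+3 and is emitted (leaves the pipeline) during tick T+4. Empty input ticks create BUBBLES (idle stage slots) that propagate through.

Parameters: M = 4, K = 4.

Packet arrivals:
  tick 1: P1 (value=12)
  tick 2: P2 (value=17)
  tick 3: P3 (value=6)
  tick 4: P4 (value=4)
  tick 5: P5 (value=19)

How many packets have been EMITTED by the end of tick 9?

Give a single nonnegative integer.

Tick 1: [PARSE:P1(v=12,ok=F), VALIDATE:-, TRANSFORM:-, EMIT:-] out:-; in:P1
Tick 2: [PARSE:P2(v=17,ok=F), VALIDATE:P1(v=12,ok=F), TRANSFORM:-, EMIT:-] out:-; in:P2
Tick 3: [PARSE:P3(v=6,ok=F), VALIDATE:P2(v=17,ok=F), TRANSFORM:P1(v=0,ok=F), EMIT:-] out:-; in:P3
Tick 4: [PARSE:P4(v=4,ok=F), VALIDATE:P3(v=6,ok=F), TRANSFORM:P2(v=0,ok=F), EMIT:P1(v=0,ok=F)] out:-; in:P4
Tick 5: [PARSE:P5(v=19,ok=F), VALIDATE:P4(v=4,ok=T), TRANSFORM:P3(v=0,ok=F), EMIT:P2(v=0,ok=F)] out:P1(v=0); in:P5
Tick 6: [PARSE:-, VALIDATE:P5(v=19,ok=F), TRANSFORM:P4(v=16,ok=T), EMIT:P3(v=0,ok=F)] out:P2(v=0); in:-
Tick 7: [PARSE:-, VALIDATE:-, TRANSFORM:P5(v=0,ok=F), EMIT:P4(v=16,ok=T)] out:P3(v=0); in:-
Tick 8: [PARSE:-, VALIDATE:-, TRANSFORM:-, EMIT:P5(v=0,ok=F)] out:P4(v=16); in:-
Tick 9: [PARSE:-, VALIDATE:-, TRANSFORM:-, EMIT:-] out:P5(v=0); in:-
Emitted by tick 9: ['P1', 'P2', 'P3', 'P4', 'P5']

Answer: 5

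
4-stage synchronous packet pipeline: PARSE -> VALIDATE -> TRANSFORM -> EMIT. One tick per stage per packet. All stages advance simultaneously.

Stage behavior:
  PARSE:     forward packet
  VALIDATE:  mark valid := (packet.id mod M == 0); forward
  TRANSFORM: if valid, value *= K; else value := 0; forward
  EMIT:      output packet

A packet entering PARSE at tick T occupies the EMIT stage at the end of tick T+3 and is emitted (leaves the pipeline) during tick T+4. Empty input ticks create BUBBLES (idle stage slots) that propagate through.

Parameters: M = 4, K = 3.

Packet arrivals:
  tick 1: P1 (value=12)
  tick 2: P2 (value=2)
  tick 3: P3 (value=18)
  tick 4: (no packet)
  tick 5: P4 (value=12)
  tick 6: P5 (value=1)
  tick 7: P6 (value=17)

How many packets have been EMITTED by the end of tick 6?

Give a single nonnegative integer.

Tick 1: [PARSE:P1(v=12,ok=F), VALIDATE:-, TRANSFORM:-, EMIT:-] out:-; in:P1
Tick 2: [PARSE:P2(v=2,ok=F), VALIDATE:P1(v=12,ok=F), TRANSFORM:-, EMIT:-] out:-; in:P2
Tick 3: [PARSE:P3(v=18,ok=F), VALIDATE:P2(v=2,ok=F), TRANSFORM:P1(v=0,ok=F), EMIT:-] out:-; in:P3
Tick 4: [PARSE:-, VALIDATE:P3(v=18,ok=F), TRANSFORM:P2(v=0,ok=F), EMIT:P1(v=0,ok=F)] out:-; in:-
Tick 5: [PARSE:P4(v=12,ok=F), VALIDATE:-, TRANSFORM:P3(v=0,ok=F), EMIT:P2(v=0,ok=F)] out:P1(v=0); in:P4
Tick 6: [PARSE:P5(v=1,ok=F), VALIDATE:P4(v=12,ok=T), TRANSFORM:-, EMIT:P3(v=0,ok=F)] out:P2(v=0); in:P5
Emitted by tick 6: ['P1', 'P2']

Answer: 2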